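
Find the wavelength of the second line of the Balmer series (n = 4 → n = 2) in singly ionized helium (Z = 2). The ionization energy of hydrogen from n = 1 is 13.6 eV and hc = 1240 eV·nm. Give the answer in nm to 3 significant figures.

The Balmer series terminates on n_f = 2; the second line has n_i = 2+2 = 4.
ΔE = 54.40 × (1/2² − 1/4²) = 10.20 eV.
λ = 1240 / 10.20 = 122 nm.

122 nm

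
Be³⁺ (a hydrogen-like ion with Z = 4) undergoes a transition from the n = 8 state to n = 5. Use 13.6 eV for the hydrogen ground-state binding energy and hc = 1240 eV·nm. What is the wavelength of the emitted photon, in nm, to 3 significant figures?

234 nm

For Z = 4 the level energies scale as Z², so the effective Rydberg energy is 13.6 × 16 = 217.6 eV.
ΔE = 217.6 × (1/5² − 1/8²) = 217.6 × 0.02438 = 5.304 eV.
λ = hc/ΔE = 1240 / 5.304 = 234 nm.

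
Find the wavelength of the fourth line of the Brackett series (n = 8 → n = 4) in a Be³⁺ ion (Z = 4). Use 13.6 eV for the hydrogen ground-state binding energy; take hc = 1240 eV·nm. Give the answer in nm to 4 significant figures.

121.6 nm

The Brackett series terminates on n_f = 4; the fourth line has n_i = 4+4 = 8.
ΔE = 217.6 × (1/4² − 1/8²) = 10.20 eV.
λ = 1240 / 10.20 = 121.6 nm.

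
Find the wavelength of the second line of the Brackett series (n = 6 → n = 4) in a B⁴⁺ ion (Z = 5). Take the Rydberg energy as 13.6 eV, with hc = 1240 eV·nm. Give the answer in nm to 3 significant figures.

The Brackett series terminates on n_f = 4; the second line has n_i = 4+2 = 6.
ΔE = 340.0 × (1/4² − 1/6²) = 11.81 eV.
λ = 1240 / 11.81 = 105 nm.

105 nm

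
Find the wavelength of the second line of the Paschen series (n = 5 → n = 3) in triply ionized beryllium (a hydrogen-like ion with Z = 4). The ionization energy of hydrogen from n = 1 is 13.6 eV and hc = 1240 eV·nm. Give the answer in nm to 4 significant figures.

80.14 nm

The Paschen series terminates on n_f = 3; the second line has n_i = 3+2 = 5.
ΔE = 217.6 × (1/3² − 1/5²) = 15.47 eV.
λ = 1240 / 15.47 = 80.14 nm.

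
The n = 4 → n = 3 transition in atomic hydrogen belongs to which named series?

The series is set by the lower level: n_f = 3 is the Paschen series.

Paschen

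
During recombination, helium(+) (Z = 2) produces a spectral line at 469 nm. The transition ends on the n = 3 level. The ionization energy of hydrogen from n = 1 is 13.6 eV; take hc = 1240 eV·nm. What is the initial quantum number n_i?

The photon energy is ΔE = hc/λ = 1240 / 469 = 2.644 eV.
With Z = 2, ΔE = 54.40 × (1/n_f² − 1/n_i²), so 1/n_f² − 1/n_i² = 0.04860.
With n_f = 3: 1/n_i² = 1/9 − 0.04860 = 0.06251, so n_i ≈ 4.00.

n_i = 4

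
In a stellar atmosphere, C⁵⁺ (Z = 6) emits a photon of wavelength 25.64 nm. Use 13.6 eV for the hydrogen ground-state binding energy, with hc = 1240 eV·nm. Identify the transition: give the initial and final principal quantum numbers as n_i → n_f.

n_i = 9, n_f = 3

The photon energy is ΔE = hc/λ = 1240 / 25.64 = 48.36 eV.
With Z = 6, ΔE = 489.6 × (1/n_f² − 1/n_i²), so 1/n_f² − 1/n_i² = 0.09878.
Trying n_f = 3 gives 1/n_i² = 0.01233, i.e. n_i ≈ 9; this pair matches.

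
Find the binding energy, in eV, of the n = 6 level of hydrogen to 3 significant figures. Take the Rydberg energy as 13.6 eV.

E_6 = −13.60/36 = −0.378 eV, so ionization (to E = 0) requires 0.378 eV.

0.378 eV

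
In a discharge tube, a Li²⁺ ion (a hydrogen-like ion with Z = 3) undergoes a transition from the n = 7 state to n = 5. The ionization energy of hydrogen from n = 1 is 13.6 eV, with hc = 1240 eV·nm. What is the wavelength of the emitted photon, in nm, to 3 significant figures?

517 nm

For Z = 3 the level energies scale as Z², so the effective Rydberg energy is 13.6 × 9 = 122.4 eV.
ΔE = 122.4 × (1/5² − 1/7²) = 122.4 × 0.01959 = 2.398 eV.
λ = hc/ΔE = 1240 / 2.398 = 517 nm.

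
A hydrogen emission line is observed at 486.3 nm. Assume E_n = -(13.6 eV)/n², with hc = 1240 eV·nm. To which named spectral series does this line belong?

Balmer

ΔE = 1240/486.3 = 2.550 eV.
This matches 13.6 × (1/2² − 1/4²), so n_f = 2: the Balmer series.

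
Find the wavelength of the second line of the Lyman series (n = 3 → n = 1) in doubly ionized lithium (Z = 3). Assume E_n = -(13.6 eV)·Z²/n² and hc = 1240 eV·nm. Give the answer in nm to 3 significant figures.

11.4 nm

The Lyman series terminates on n_f = 1; the second line has n_i = 1+2 = 3.
ΔE = 122.4 × (1/1² − 1/3²) = 108.8 eV.
λ = 1240 / 108.8 = 11.4 nm.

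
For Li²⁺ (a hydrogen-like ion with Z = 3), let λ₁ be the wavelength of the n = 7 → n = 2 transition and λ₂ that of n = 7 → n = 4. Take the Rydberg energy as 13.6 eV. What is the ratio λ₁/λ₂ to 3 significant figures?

0.183

λ ∝ 1/ΔE ∝ 1/(1/n_f² − 1/n_i²), and the Z² and hc factors cancel in the ratio.
λ₁/λ₂ = (1/4² − 1/7²)/(1/2² − 1/7²) = 0.04209/0.2296 = 0.183.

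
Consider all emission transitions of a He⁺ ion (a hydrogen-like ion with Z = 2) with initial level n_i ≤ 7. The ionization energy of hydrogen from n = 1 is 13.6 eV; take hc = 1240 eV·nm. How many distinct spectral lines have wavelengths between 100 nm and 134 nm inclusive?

3

Enumerate all n_i → n_f pairs with 1 ≤ n_f < n_i ≤ 7 and compute λ = 1240 / [13.6·4·(1/n_f² − 1/n_i²)].
Lines falling in [100, 134] nm: 6→2 (102.6 nm), 5→2 (108.5 nm), 4→2 (121.6 nm).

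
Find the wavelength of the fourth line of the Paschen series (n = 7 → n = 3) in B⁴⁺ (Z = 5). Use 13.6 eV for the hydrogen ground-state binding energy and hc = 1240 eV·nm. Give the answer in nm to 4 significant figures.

40.21 nm

The Paschen series terminates on n_f = 3; the fourth line has n_i = 3+4 = 7.
ΔE = 340.0 × (1/3² − 1/7²) = 30.84 eV.
λ = 1240 / 30.84 = 40.21 nm.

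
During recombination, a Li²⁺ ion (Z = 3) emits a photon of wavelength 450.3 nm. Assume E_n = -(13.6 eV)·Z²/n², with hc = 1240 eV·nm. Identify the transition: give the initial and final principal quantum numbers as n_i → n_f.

The photon energy is ΔE = hc/λ = 1240 / 450.3 = 2.754 eV.
With Z = 3, ΔE = 122.4 × (1/n_f² − 1/n_i²), so 1/n_f² − 1/n_i² = 0.02250.
Trying n_f = 4 gives 1/n_i² = 0.04000, i.e. n_i ≈ 5; this pair matches.

n_i = 5, n_f = 4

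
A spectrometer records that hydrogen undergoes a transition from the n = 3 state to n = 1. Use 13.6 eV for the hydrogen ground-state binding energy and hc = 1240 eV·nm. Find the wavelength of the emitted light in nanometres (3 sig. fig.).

ΔE = 13.60 × (1/1² − 1/3²) = 13.60 × 0.8889 = 12.09 eV.
λ = hc/ΔE = 1240 / 12.09 = 103 nm.
This line belongs to the Lyman series.

103 nm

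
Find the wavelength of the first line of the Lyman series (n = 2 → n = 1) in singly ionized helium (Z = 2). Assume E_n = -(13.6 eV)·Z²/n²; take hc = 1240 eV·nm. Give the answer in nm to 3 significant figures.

30.4 nm

The Lyman series terminates on n_f = 1; the first line has n_i = 1+1 = 2.
ΔE = 54.40 × (1/1² − 1/2²) = 40.80 eV.
λ = 1240 / 40.80 = 30.4 nm.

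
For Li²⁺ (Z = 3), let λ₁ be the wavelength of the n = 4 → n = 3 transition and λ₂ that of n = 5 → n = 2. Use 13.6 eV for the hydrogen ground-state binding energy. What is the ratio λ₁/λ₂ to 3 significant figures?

4.32

λ ∝ 1/ΔE ∝ 1/(1/n_f² − 1/n_i²), and the Z² and hc factors cancel in the ratio.
λ₁/λ₂ = (1/2² − 1/5²)/(1/3² − 1/4²) = 0.2100/0.04861 = 4.32.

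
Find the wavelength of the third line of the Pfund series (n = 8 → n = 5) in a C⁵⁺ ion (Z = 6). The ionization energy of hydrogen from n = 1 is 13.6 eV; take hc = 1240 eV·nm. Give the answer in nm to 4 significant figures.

103.9 nm

The Pfund series terminates on n_f = 5; the third line has n_i = 5+3 = 8.
ΔE = 489.6 × (1/5² − 1/8²) = 11.93 eV.
λ = 1240 / 11.93 = 103.9 nm.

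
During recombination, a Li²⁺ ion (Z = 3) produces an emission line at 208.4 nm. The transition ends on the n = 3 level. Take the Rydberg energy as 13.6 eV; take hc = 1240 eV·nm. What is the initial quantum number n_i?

The photon energy is ΔE = hc/λ = 1240 / 208.4 = 5.950 eV.
With Z = 3, ΔE = 122.4 × (1/n_f² − 1/n_i²), so 1/n_f² − 1/n_i² = 0.04861.
With n_f = 3: 1/n_i² = 1/9 − 0.04861 = 0.06250, so n_i ≈ 4.00.

n_i = 4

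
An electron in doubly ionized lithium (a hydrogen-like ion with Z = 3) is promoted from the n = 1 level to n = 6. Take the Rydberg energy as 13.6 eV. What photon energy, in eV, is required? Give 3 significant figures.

119 eV

The Bohr energies scale as Z², so for Z = 3: E_n = −122.4/n² eV.
E_6 = −122.4/36 = −3.400 eV and E_1 = −122.4/1 = −122.4 eV.
The photon energy is |E_6 − E_1| = 119 eV.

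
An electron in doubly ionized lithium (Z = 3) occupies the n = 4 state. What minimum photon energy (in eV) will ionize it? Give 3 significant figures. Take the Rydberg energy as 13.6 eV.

E_n = −13.6 Z²/n² = −122.4/n² eV for Z = 3.
E_4 = −122.4/16 = −7.65 eV, so ionization (to E = 0) requires 7.65 eV.

7.65 eV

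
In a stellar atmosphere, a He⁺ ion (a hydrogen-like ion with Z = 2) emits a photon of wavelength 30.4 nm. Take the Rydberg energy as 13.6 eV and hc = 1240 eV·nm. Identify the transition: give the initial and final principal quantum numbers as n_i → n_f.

n_i = 2, n_f = 1

The photon energy is ΔE = hc/λ = 1240 / 30.4 = 40.79 eV.
With Z = 2, ΔE = 54.40 × (1/n_f² − 1/n_i²), so 1/n_f² − 1/n_i² = 0.7498.
Trying n_f = 1 gives 1/n_i² = 0.2502, i.e. n_i ≈ 2; this pair matches.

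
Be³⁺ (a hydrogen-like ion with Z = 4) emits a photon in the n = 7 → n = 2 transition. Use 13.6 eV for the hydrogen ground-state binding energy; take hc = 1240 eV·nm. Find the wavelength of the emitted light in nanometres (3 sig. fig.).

For Z = 4 the level energies scale as Z², so the effective Rydberg energy is 13.6 × 16 = 217.6 eV.
ΔE = 217.6 × (1/2² − 1/7²) = 217.6 × 0.2296 = 49.96 eV.
λ = hc/ΔE = 1240 / 49.96 = 24.8 nm.

24.8 nm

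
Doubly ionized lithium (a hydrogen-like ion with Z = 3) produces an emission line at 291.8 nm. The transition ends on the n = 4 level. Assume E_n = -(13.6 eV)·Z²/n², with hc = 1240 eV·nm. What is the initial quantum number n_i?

n_i = 6

The photon energy is ΔE = hc/λ = 1240 / 291.8 = 4.249 eV.
With Z = 3, ΔE = 122.4 × (1/n_f² − 1/n_i²), so 1/n_f² − 1/n_i² = 0.03472.
With n_f = 4: 1/n_i² = 1/16 − 0.03472 = 0.02778, so n_i ≈ 6.00.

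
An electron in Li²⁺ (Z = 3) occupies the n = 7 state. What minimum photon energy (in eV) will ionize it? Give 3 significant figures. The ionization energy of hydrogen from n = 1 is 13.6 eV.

E_n = −13.6 Z²/n² = −122.4/n² eV for Z = 3.
E_7 = −122.4/49 = −2.50 eV, so ionization (to E = 0) requires 2.50 eV.

2.50 eV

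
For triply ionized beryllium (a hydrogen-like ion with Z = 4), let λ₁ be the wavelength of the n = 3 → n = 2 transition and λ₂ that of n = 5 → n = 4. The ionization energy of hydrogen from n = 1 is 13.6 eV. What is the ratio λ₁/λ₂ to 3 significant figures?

λ ∝ 1/ΔE ∝ 1/(1/n_f² − 1/n_i²), and the Z² and hc factors cancel in the ratio.
λ₁/λ₂ = (1/4² − 1/5²)/(1/2² − 1/3²) = 0.02250/0.1389 = 0.162.

0.162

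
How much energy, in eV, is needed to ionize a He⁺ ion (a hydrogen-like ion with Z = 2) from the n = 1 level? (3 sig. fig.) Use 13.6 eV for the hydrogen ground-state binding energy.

E_n = −13.6 Z²/n² = −54.40/n² eV for Z = 2.
E_1 = −54.40/1 = −54.4 eV, so ionization (to E = 0) requires 54.4 eV.

54.4 eV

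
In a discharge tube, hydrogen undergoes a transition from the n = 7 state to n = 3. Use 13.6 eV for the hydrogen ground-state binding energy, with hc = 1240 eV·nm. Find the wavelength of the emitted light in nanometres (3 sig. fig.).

1010 nm

ΔE = 13.60 × (1/3² − 1/7²) = 13.60 × 0.09070 = 1.234 eV.
λ = hc/ΔE = 1240 / 1.234 = 1010 nm.
This line belongs to the Paschen series.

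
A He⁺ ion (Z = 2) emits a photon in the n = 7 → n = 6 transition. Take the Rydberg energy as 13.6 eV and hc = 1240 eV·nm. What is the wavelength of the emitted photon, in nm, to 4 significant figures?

3093 nm

For Z = 2 the level energies scale as Z², so the effective Rydberg energy is 13.6 × 4 = 54.40 eV.
ΔE = 54.40 × (1/6² − 1/7²) = 54.40 × 0.007370 = 0.4009 eV.
λ = hc/ΔE = 1240 / 0.4009 = 3093 nm.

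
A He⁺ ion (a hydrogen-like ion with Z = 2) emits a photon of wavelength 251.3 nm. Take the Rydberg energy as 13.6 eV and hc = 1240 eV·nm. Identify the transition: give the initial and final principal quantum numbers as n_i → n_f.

The photon energy is ΔE = hc/λ = 1240 / 251.3 = 4.934 eV.
With Z = 2, ΔE = 54.40 × (1/n_f² − 1/n_i²), so 1/n_f² − 1/n_i² = 0.09070.
Trying n_f = 3 gives 1/n_i² = 0.02041, i.e. n_i ≈ 7; this pair matches.

n_i = 7, n_f = 3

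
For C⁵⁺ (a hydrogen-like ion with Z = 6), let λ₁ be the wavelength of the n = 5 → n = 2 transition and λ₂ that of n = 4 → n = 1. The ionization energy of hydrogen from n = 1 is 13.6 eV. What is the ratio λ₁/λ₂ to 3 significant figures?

λ ∝ 1/ΔE ∝ 1/(1/n_f² − 1/n_i²), and the Z² and hc factors cancel in the ratio.
λ₁/λ₂ = (1/1² − 1/4²)/(1/2² − 1/5²) = 0.9375/0.2100 = 4.46.

4.46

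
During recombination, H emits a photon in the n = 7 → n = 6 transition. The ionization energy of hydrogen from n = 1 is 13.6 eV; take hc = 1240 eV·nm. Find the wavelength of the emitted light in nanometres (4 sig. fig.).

12370 nm

ΔE = 13.60 × (1/6² − 1/7²) = 13.60 × 0.007370 = 0.1002 eV.
λ = hc/ΔE = 1240 / 0.1002 = 12370 nm.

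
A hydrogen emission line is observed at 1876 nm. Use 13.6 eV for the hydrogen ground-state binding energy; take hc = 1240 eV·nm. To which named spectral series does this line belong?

Paschen

ΔE = 1240/1876 = 0.6610 eV.
This matches 13.6 × (1/3² − 1/4²), so n_f = 3: the Paschen series.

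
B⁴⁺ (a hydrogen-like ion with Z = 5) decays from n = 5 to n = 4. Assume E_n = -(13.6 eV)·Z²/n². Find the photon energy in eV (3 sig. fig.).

7.65 eV

The Bohr energies scale as Z², so for Z = 5: E_n = −340.0/n² eV.
E_5 = −340.0/25 = −13.60 eV and E_4 = −340.0/16 = −21.25 eV.
The photon energy is |E_5 − E_4| = 7.65 eV.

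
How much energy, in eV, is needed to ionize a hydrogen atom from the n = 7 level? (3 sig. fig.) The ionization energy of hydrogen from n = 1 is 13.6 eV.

E_7 = −13.60/49 = −0.278 eV, so ionization (to E = 0) requires 0.278 eV.

0.278 eV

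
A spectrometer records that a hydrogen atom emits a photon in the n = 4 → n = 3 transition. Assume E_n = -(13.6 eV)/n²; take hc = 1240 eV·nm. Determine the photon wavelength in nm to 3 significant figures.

ΔE = 13.60 × (1/3² − 1/4²) = 13.60 × 0.04861 = 0.6611 eV.
λ = hc/ΔE = 1240 / 0.6611 = 1880 nm.
This line belongs to the Paschen series.

1880 nm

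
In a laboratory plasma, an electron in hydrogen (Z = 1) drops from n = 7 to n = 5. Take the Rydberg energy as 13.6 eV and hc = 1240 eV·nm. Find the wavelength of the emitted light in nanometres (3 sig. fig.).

4650 nm

ΔE = 13.60 × (1/5² − 1/7²) = 13.60 × 0.01959 = 0.2664 eV.
λ = hc/ΔE = 1240 / 0.2664 = 4650 nm.
This line belongs to the Pfund series.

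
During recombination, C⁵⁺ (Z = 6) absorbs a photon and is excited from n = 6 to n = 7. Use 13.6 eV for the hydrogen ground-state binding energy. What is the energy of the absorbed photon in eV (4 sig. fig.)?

3.608 eV

The Bohr energies scale as Z², so for Z = 6: E_n = −489.6/n² eV.
E_7 = −489.6/49 = −9.992 eV and E_6 = −489.6/36 = −13.60 eV.
The photon energy is |E_7 − E_6| = 3.608 eV.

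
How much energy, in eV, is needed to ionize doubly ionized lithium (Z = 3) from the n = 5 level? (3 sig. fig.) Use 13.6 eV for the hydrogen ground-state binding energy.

E_n = −13.6 Z²/n² = −122.4/n² eV for Z = 3.
E_5 = −122.4/25 = −4.90 eV, so ionization (to E = 0) requires 4.90 eV.

4.90 eV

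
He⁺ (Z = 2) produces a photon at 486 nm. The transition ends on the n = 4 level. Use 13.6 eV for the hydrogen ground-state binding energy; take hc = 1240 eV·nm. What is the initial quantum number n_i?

The photon energy is ΔE = hc/λ = 1240 / 486 = 2.551 eV.
With Z = 2, ΔE = 54.40 × (1/n_f² − 1/n_i²), so 1/n_f² − 1/n_i² = 0.04690.
With n_f = 4: 1/n_i² = 1/16 − 0.04690 = 0.01560, so n_i ≈ 8.01.

n_i = 8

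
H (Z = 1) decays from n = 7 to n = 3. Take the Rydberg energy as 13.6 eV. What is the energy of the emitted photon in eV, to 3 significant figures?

E_7 = −13.60/49 = −0.2776 eV and E_3 = −13.60/9 = −1.511 eV.
The photon energy is |E_7 − E_3| = 1.23 eV.

1.23 eV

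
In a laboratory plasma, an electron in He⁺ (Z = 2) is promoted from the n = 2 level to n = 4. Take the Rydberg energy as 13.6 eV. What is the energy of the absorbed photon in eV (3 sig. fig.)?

10.2 eV

The Bohr energies scale as Z², so for Z = 2: E_n = −54.40/n² eV.
E_4 = −54.40/16 = −3.400 eV and E_2 = −54.40/4 = −13.60 eV.
The photon energy is |E_4 − E_2| = 10.2 eV.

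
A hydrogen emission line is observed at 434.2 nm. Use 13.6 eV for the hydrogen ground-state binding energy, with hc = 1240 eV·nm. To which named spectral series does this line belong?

Balmer

ΔE = 1240/434.2 = 2.856 eV.
This matches 13.6 × (1/2² − 1/5²), so n_f = 2: the Balmer series.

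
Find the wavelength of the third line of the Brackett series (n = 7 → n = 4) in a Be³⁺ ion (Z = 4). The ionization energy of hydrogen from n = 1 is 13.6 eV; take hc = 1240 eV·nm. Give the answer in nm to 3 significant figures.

135 nm

The Brackett series terminates on n_f = 4; the third line has n_i = 4+3 = 7.
ΔE = 217.6 × (1/4² − 1/7²) = 9.159 eV.
λ = 1240 / 9.159 = 135 nm.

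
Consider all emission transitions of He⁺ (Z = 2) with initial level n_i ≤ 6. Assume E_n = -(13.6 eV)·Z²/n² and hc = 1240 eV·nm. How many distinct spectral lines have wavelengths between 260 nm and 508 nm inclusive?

Enumerate all n_i → n_f pairs with 1 ≤ n_f < n_i ≤ 6 and compute λ = 1240 / [13.6·4·(1/n_f² − 1/n_i²)].
Lines falling in [260, 508] nm: 6→3 (273.5 nm), 5→3 (320.5 nm), 4→3 (468.9 nm).

3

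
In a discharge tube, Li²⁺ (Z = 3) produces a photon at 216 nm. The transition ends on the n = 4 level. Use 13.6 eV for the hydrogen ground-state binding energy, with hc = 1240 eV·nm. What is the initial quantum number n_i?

n_i = 8

The photon energy is ΔE = hc/λ = 1240 / 216 = 5.741 eV.
With Z = 3, ΔE = 122.4 × (1/n_f² − 1/n_i²), so 1/n_f² − 1/n_i² = 0.04690.
With n_f = 4: 1/n_i² = 1/16 − 0.04690 = 0.01560, so n_i ≈ 8.01.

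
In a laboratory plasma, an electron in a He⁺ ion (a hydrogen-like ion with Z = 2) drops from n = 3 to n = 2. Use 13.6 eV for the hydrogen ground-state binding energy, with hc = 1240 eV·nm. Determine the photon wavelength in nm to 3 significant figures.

For Z = 2 the level energies scale as Z², so the effective Rydberg energy is 13.6 × 4 = 54.40 eV.
ΔE = 54.40 × (1/2² − 1/3²) = 54.40 × 0.1389 = 7.556 eV.
λ = hc/ΔE = 1240 / 7.556 = 164 nm.

164 nm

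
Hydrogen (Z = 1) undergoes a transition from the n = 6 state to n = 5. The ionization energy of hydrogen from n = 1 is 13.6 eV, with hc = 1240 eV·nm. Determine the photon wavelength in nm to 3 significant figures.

7460 nm

ΔE = 13.60 × (1/5² − 1/6²) = 13.60 × 0.01222 = 0.1662 eV.
λ = hc/ΔE = 1240 / 0.1662 = 7460 nm.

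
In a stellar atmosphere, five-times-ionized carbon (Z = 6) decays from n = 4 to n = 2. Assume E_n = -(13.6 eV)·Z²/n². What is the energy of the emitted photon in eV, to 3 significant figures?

The Bohr energies scale as Z², so for Z = 6: E_n = −489.6/n² eV.
E_4 = −489.6/16 = −30.60 eV and E_2 = −489.6/4 = −122.4 eV.
The photon energy is |E_4 − E_2| = 91.8 eV.

91.8 eV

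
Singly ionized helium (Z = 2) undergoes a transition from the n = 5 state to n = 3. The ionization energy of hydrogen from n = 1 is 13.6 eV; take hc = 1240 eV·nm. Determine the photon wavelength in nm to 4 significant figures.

320.5 nm

For Z = 2 the level energies scale as Z², so the effective Rydberg energy is 13.6 × 4 = 54.40 eV.
ΔE = 54.40 × (1/3² − 1/5²) = 54.40 × 0.07111 = 3.868 eV.
λ = hc/ΔE = 1240 / 3.868 = 320.5 nm.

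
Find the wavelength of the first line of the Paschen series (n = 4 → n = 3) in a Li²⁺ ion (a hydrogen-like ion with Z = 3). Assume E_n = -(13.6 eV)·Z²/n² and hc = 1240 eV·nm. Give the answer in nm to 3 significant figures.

The Paschen series terminates on n_f = 3; the first line has n_i = 3+1 = 4.
ΔE = 122.4 × (1/3² − 1/4²) = 5.950 eV.
λ = 1240 / 5.950 = 208 nm.

208 nm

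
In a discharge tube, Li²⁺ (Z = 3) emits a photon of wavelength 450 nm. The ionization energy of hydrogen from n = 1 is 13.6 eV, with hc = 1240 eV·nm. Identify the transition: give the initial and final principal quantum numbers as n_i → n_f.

The photon energy is ΔE = hc/λ = 1240 / 450 = 2.756 eV.
With Z = 3, ΔE = 122.4 × (1/n_f² − 1/n_i²), so 1/n_f² − 1/n_i² = 0.02251.
Trying n_f = 4 gives 1/n_i² = 0.03999, i.e. n_i ≈ 5; this pair matches.

n_i = 5, n_f = 4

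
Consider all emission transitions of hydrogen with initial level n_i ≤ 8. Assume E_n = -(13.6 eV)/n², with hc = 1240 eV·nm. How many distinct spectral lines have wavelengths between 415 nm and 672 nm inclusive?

Enumerate all n_i → n_f pairs with 1 ≤ n_f < n_i ≤ 8 and compute λ = 1240 / [13.6·1·(1/n_f² − 1/n_i²)].
Lines falling in [415, 672] nm: 5→2 (434.2 nm), 4→2 (486.3 nm), 3→2 (656.5 nm).

3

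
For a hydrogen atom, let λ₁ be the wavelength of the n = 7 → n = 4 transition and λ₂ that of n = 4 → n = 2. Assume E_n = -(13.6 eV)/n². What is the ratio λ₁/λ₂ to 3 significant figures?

λ ∝ 1/ΔE ∝ 1/(1/n_f² − 1/n_i²), and the Z² and hc factors cancel in the ratio.
λ₁/λ₂ = (1/2² − 1/4²)/(1/4² − 1/7²) = 0.1875/0.04209 = 4.45.

4.45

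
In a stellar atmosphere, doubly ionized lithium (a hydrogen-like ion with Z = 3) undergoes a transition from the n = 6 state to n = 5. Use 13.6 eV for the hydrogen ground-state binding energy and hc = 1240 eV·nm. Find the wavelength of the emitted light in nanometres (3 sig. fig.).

For Z = 3 the level energies scale as Z², so the effective Rydberg energy is 13.6 × 9 = 122.4 eV.
ΔE = 122.4 × (1/5² − 1/6²) = 122.4 × 0.01222 = 1.496 eV.
λ = hc/ΔE = 1240 / 1.496 = 829 nm.

829 nm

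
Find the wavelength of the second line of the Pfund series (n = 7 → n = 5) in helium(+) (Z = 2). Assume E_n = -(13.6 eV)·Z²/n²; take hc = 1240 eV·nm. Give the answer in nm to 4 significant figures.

1163 nm

The Pfund series terminates on n_f = 5; the second line has n_i = 5+2 = 7.
ΔE = 54.40 × (1/5² − 1/7²) = 1.066 eV.
λ = 1240 / 1.066 = 1163 nm.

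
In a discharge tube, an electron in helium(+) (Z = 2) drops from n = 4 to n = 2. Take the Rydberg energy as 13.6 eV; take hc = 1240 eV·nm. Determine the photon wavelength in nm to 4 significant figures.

For Z = 2 the level energies scale as Z², so the effective Rydberg energy is 13.6 × 4 = 54.40 eV.
ΔE = 54.40 × (1/2² − 1/4²) = 54.40 × 0.1875 = 10.20 eV.
λ = hc/ΔE = 1240 / 10.20 = 121.6 nm.

121.6 nm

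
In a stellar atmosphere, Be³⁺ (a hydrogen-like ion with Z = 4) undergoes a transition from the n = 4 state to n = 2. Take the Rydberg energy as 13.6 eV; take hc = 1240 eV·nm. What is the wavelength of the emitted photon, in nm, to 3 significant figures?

30.4 nm

For Z = 4 the level energies scale as Z², so the effective Rydberg energy is 13.6 × 16 = 217.6 eV.
ΔE = 217.6 × (1/2² − 1/4²) = 217.6 × 0.1875 = 40.80 eV.
λ = hc/ΔE = 1240 / 40.80 = 30.4 nm.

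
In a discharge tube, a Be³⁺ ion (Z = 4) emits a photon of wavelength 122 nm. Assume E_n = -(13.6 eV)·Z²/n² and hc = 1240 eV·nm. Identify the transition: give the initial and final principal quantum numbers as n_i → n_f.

The photon energy is ΔE = hc/λ = 1240 / 122 = 10.16 eV.
With Z = 4, ΔE = 217.6 × (1/n_f² − 1/n_i²), so 1/n_f² − 1/n_i² = 0.04671.
Trying n_f = 4 gives 1/n_i² = 0.01579, i.e. n_i ≈ 8; this pair matches.

n_i = 8, n_f = 4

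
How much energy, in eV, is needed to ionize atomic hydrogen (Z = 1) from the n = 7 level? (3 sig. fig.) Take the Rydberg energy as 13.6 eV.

E_7 = −13.60/49 = −0.278 eV, so ionization (to E = 0) requires 0.278 eV.

0.278 eV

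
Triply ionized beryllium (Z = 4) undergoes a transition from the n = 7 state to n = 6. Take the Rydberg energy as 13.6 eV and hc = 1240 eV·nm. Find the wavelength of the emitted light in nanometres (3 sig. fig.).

For Z = 4 the level energies scale as Z², so the effective Rydberg energy is 13.6 × 16 = 217.6 eV.
ΔE = 217.6 × (1/6² − 1/7²) = 217.6 × 0.007370 = 1.604 eV.
λ = hc/ΔE = 1240 / 1.604 = 773 nm.

773 nm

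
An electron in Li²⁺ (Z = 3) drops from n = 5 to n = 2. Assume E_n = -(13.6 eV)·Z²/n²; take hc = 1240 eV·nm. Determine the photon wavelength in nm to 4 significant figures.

48.24 nm

For Z = 3 the level energies scale as Z², so the effective Rydberg energy is 13.6 × 9 = 122.4 eV.
ΔE = 122.4 × (1/2² − 1/5²) = 122.4 × 0.2100 = 25.70 eV.
λ = hc/ΔE = 1240 / 25.70 = 48.24 nm.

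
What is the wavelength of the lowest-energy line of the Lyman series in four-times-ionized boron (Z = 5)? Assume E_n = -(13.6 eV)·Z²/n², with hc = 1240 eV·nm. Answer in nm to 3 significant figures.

4.86 nm

The Lyman series terminates on n_f = 1; the first line has n_i = 1+1 = 2.
ΔE = 340.0 × (1/1² − 1/2²) = 255.0 eV.
λ = 1240 / 255.0 = 4.86 nm.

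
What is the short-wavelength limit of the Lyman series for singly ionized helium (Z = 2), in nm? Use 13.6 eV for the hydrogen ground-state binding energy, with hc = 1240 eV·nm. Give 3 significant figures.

22.8 nm

The Lyman series has lower level n_f = 1; the series limit corresponds to n_i → ∞.
ΔE_max = 13.6 × 4 / 1² = 54.40 eV.
λ_min = 1240 / 54.40 = 22.8 nm.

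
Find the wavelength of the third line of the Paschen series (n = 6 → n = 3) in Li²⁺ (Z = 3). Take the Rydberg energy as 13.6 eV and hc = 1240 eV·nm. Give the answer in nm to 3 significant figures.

122 nm

The Paschen series terminates on n_f = 3; the third line has n_i = 3+3 = 6.
ΔE = 122.4 × (1/3² − 1/6²) = 10.20 eV.
λ = 1240 / 10.20 = 122 nm.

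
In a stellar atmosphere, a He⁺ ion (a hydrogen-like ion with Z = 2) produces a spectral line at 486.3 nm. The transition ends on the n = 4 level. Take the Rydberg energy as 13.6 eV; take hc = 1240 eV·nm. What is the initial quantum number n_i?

The photon energy is ΔE = hc/λ = 1240 / 486.3 = 2.550 eV.
With Z = 2, ΔE = 54.40 × (1/n_f² − 1/n_i²), so 1/n_f² − 1/n_i² = 0.04687.
With n_f = 4: 1/n_i² = 1/16 − 0.04687 = 0.01563, so n_i ≈ 8.00.

n_i = 8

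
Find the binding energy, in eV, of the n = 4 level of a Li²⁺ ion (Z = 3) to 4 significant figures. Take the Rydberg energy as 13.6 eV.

7.650 eV

E_n = −13.6 Z²/n² = −122.4/n² eV for Z = 3.
E_4 = −122.4/16 = −7.650 eV, so ionization (to E = 0) requires 7.650 eV.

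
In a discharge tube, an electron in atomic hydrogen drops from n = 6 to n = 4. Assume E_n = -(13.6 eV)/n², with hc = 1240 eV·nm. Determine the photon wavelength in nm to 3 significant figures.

2630 nm

ΔE = 13.60 × (1/4² − 1/6²) = 13.60 × 0.03472 = 0.4722 eV.
λ = hc/ΔE = 1240 / 0.4722 = 2630 nm.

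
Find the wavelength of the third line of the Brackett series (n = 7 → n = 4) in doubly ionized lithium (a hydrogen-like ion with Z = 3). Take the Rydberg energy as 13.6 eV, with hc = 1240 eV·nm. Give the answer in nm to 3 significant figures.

The Brackett series terminates on n_f = 4; the third line has n_i = 4+3 = 7.
ΔE = 122.4 × (1/4² − 1/7²) = 5.152 eV.
λ = 1240 / 5.152 = 241 nm.

241 nm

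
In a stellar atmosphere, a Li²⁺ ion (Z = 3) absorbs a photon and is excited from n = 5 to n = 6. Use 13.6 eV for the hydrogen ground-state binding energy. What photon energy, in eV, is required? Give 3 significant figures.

1.50 eV

The Bohr energies scale as Z², so for Z = 3: E_n = −122.4/n² eV.
E_6 = −122.4/36 = −3.400 eV and E_5 = −122.4/25 = −4.896 eV.
The photon energy is |E_6 − E_5| = 1.50 eV.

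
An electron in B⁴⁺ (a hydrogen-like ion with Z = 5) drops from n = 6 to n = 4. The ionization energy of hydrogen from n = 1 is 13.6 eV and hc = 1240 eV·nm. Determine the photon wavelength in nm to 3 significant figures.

For Z = 5 the level energies scale as Z², so the effective Rydberg energy is 13.6 × 25 = 340.0 eV.
ΔE = 340.0 × (1/4² − 1/6²) = 340.0 × 0.03472 = 11.81 eV.
λ = hc/ΔE = 1240 / 11.81 = 105 nm.

105 nm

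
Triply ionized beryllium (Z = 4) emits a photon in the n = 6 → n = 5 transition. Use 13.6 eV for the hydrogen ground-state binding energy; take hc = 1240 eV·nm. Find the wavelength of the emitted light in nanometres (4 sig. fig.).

For Z = 4 the level energies scale as Z², so the effective Rydberg energy is 13.6 × 16 = 217.6 eV.
ΔE = 217.6 × (1/5² − 1/6²) = 217.6 × 0.01222 = 2.660 eV.
λ = hc/ΔE = 1240 / 2.660 = 466.2 nm.

466.2 nm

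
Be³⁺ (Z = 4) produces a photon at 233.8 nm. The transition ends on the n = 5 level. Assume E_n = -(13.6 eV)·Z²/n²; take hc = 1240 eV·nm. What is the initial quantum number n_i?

n_i = 8

The photon energy is ΔE = hc/λ = 1240 / 233.8 = 5.304 eV.
With Z = 4, ΔE = 217.6 × (1/n_f² − 1/n_i²), so 1/n_f² − 1/n_i² = 0.02437.
With n_f = 5: 1/n_i² = 1/25 − 0.02437 = 0.01563, so n_i ≈ 8.00.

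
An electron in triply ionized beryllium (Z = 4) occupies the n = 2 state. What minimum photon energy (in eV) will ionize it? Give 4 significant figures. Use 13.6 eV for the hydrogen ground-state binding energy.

54.40 eV

E_n = −13.6 Z²/n² = −217.6/n² eV for Z = 4.
E_2 = −217.6/4 = −54.40 eV, so ionization (to E = 0) requires 54.40 eV.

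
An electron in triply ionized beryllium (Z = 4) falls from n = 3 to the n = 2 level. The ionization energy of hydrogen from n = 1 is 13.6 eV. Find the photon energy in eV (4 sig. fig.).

The Bohr energies scale as Z², so for Z = 4: E_n = −217.6/n² eV.
E_3 = −217.6/9 = −24.18 eV and E_2 = −217.6/4 = −54.40 eV.
The photon energy is |E_3 − E_2| = 30.22 eV.

30.22 eV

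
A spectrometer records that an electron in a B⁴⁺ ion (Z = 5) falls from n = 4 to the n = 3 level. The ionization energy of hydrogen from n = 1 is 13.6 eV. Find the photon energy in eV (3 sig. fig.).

16.5 eV

The Bohr energies scale as Z², so for Z = 5: E_n = −340.0/n² eV.
E_4 = −340.0/16 = −21.25 eV and E_3 = −340.0/9 = −37.78 eV.
The photon energy is |E_4 − E_3| = 16.5 eV.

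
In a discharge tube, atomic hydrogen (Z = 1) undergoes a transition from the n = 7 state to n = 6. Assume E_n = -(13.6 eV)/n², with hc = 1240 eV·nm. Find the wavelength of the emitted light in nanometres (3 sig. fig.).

ΔE = 13.60 × (1/6² − 1/7²) = 13.60 × 0.007370 = 0.1002 eV.
λ = hc/ΔE = 1240 / 0.1002 = 12400 nm.

12400 nm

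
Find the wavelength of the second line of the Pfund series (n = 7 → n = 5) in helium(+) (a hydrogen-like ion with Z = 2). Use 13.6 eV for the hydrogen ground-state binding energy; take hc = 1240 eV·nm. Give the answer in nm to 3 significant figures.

1160 nm

The Pfund series terminates on n_f = 5; the second line has n_i = 5+2 = 7.
ΔE = 54.40 × (1/5² − 1/7²) = 1.066 eV.
λ = 1240 / 1.066 = 1160 nm.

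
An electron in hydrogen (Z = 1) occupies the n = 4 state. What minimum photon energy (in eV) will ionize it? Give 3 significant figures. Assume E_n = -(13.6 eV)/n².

0.850 eV

E_4 = −13.60/16 = −0.850 eV, so ionization (to E = 0) requires 0.850 eV.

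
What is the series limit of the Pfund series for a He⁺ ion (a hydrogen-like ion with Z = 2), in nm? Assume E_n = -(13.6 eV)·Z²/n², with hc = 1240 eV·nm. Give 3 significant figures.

570 nm

The Pfund series has lower level n_f = 5; the series limit corresponds to n_i → ∞.
ΔE_max = 13.6 × 4 / 5² = 2.176 eV.
λ_min = 1240 / 2.176 = 570 nm.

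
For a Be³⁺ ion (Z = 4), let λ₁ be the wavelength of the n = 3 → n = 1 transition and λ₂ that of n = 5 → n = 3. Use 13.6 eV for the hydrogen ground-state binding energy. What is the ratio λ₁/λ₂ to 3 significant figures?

0.0800

λ ∝ 1/ΔE ∝ 1/(1/n_f² − 1/n_i²), and the Z² and hc factors cancel in the ratio.
λ₁/λ₂ = (1/3² − 1/5²)/(1/1² − 1/3²) = 0.07111/0.8889 = 0.0800.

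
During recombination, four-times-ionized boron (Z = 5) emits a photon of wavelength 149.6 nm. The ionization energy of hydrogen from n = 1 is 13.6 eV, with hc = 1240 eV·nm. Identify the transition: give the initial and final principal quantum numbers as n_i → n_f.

The photon energy is ΔE = hc/λ = 1240 / 149.6 = 8.289 eV.
With Z = 5, ΔE = 340.0 × (1/n_f² − 1/n_i²), so 1/n_f² − 1/n_i² = 0.02438.
Trying n_f = 5 gives 1/n_i² = 0.01562, i.e. n_i ≈ 8; this pair matches.

n_i = 8, n_f = 5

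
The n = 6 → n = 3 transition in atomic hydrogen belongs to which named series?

Paschen

The series is set by the lower level: n_f = 3 is the Paschen series.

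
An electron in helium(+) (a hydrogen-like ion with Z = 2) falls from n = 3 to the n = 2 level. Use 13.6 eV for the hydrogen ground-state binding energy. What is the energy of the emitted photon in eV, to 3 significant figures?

The Bohr energies scale as Z², so for Z = 2: E_n = −54.40/n² eV.
E_3 = −54.40/9 = −6.044 eV and E_2 = −54.40/4 = −13.60 eV.
The photon energy is |E_3 − E_2| = 7.56 eV.

7.56 eV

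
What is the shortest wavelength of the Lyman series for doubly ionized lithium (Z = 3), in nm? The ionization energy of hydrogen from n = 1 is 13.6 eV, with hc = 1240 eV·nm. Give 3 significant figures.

10.1 nm

The Lyman series has lower level n_f = 1; the series limit corresponds to n_i → ∞.
ΔE_max = 13.6 × 9 / 1² = 122.4 eV.
λ_min = 1240 / 122.4 = 10.1 nm.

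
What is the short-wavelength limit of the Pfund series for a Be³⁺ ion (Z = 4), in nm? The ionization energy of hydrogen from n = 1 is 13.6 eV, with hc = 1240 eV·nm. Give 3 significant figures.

The Pfund series has lower level n_f = 5; the series limit corresponds to n_i → ∞.
ΔE_max = 13.6 × 16 / 5² = 8.704 eV.
λ_min = 1240 / 8.704 = 142 nm.

142 nm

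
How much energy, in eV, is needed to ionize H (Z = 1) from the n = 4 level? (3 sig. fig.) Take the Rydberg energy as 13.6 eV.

E_4 = −13.60/16 = −0.850 eV, so ionization (to E = 0) requires 0.850 eV.

0.850 eV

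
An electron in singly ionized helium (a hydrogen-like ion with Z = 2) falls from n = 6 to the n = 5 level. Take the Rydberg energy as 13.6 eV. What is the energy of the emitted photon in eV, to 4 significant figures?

The Bohr energies scale as Z², so for Z = 2: E_n = −54.40/n² eV.
E_6 = −54.40/36 = −1.511 eV and E_5 = −54.40/25 = −2.176 eV.
The photon energy is |E_6 − E_5| = 0.6649 eV.

0.6649 eV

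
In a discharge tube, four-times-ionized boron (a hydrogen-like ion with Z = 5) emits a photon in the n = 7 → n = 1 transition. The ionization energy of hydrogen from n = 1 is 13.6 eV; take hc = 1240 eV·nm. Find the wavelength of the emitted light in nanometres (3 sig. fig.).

For Z = 5 the level energies scale as Z², so the effective Rydberg energy is 13.6 × 25 = 340.0 eV.
ΔE = 340.0 × (1/1² − 1/7²) = 340.0 × 0.9796 = 333.1 eV.
λ = hc/ΔE = 1240 / 333.1 = 3.72 nm.

3.72 nm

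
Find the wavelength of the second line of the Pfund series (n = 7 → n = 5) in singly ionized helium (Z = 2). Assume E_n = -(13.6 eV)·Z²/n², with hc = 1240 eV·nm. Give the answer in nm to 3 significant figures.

1160 nm

The Pfund series terminates on n_f = 5; the second line has n_i = 5+2 = 7.
ΔE = 54.40 × (1/5² − 1/7²) = 1.066 eV.
λ = 1240 / 1.066 = 1160 nm.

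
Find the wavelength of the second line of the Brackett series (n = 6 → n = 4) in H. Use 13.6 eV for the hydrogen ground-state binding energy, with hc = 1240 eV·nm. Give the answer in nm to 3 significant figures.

2630 nm

The Brackett series terminates on n_f = 4; the second line has n_i = 4+2 = 6.
ΔE = 13.60 × (1/4² − 1/6²) = 0.4722 eV.
λ = 1240 / 0.4722 = 2630 nm.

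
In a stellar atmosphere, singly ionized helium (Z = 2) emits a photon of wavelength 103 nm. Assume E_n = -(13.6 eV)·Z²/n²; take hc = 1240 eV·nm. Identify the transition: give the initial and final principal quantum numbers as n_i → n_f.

The photon energy is ΔE = hc/λ = 1240 / 103 = 12.04 eV.
With Z = 2, ΔE = 54.40 × (1/n_f² − 1/n_i²), so 1/n_f² − 1/n_i² = 0.2213.
Trying n_f = 2 gives 1/n_i² = 0.02870, i.e. n_i ≈ 6; this pair matches.

n_i = 6, n_f = 2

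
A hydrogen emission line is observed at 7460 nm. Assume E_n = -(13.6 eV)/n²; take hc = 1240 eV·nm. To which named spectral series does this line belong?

ΔE = 1240/7460 = 0.1662 eV.
This matches 13.6 × (1/5² − 1/6²), so n_f = 5: the Pfund series.

Pfund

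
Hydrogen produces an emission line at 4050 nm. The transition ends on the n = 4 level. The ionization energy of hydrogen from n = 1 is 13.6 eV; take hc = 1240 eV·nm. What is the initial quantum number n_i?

n_i = 5

The photon energy is ΔE = hc/λ = 1240 / 4050 = 0.3062 eV.
With Z = 1, ΔE = 13.60 × (1/n_f² − 1/n_i²), so 1/n_f² − 1/n_i² = 0.02251.
With n_f = 4: 1/n_i² = 1/16 − 0.02251 = 0.03999, so n_i ≈ 5.00.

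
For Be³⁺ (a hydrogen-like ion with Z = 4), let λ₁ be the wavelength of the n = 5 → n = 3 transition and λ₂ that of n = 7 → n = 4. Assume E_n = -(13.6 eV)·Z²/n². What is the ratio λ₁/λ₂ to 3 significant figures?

λ ∝ 1/ΔE ∝ 1/(1/n_f² − 1/n_i²), and the Z² and hc factors cancel in the ratio.
λ₁/λ₂ = (1/4² − 1/7²)/(1/3² − 1/5²) = 0.04209/0.07111 = 0.592.

0.592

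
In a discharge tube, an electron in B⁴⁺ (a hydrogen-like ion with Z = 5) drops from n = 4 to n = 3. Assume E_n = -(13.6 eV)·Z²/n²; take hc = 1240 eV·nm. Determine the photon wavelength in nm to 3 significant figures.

75.0 nm

For Z = 5 the level energies scale as Z², so the effective Rydberg energy is 13.6 × 25 = 340.0 eV.
ΔE = 340.0 × (1/3² − 1/4²) = 340.0 × 0.04861 = 16.53 eV.
λ = hc/ΔE = 1240 / 16.53 = 75.0 nm.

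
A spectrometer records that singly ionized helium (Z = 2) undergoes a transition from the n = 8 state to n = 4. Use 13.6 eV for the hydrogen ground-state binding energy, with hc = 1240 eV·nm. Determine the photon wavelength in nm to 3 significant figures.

For Z = 2 the level energies scale as Z², so the effective Rydberg energy is 13.6 × 4 = 54.40 eV.
ΔE = 54.40 × (1/4² − 1/8²) = 54.40 × 0.04688 = 2.550 eV.
λ = hc/ΔE = 1240 / 2.550 = 486 nm.

486 nm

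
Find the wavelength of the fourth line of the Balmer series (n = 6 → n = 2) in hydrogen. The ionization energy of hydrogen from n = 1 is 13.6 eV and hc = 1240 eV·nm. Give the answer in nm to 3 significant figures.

The Balmer series terminates on n_f = 2; the fourth line has n_i = 2+4 = 6.
ΔE = 13.60 × (1/2² − 1/6²) = 3.022 eV.
λ = 1240 / 3.022 = 410 nm.

410 nm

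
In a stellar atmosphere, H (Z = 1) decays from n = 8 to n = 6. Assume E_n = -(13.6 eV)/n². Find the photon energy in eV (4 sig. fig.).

0.1653 eV

E_8 = −13.60/64 = −0.2125 eV and E_6 = −13.60/36 = −0.3778 eV.
The photon energy is |E_8 − E_6| = 0.1653 eV.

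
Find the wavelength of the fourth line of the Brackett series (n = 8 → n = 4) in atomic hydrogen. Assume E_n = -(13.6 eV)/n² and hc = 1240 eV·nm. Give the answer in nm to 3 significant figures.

1950 nm

The Brackett series terminates on n_f = 4; the fourth line has n_i = 4+4 = 8.
ΔE = 13.60 × (1/4² − 1/8²) = 0.6375 eV.
λ = 1240 / 0.6375 = 1950 nm.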